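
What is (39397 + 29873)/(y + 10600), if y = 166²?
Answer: 34635/19078 ≈ 1.8154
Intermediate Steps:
y = 27556
(39397 + 29873)/(y + 10600) = (39397 + 29873)/(27556 + 10600) = 69270/38156 = 69270*(1/38156) = 34635/19078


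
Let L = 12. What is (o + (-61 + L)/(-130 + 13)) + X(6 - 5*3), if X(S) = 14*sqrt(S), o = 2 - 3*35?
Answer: -12002/117 + 42*I ≈ -102.58 + 42.0*I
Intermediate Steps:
o = -103 (o = 2 - 105 = -103)
(o + (-61 + L)/(-130 + 13)) + X(6 - 5*3) = (-103 + (-61 + 12)/(-130 + 13)) + 14*sqrt(6 - 5*3) = (-103 - 49/(-117)) + 14*sqrt(6 - 15) = (-103 - 49*(-1/117)) + 14*sqrt(-9) = (-103 + 49/117) + 14*(3*I) = -12002/117 + 42*I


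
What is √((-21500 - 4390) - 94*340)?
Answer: 5*I*√2314 ≈ 240.52*I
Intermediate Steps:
√((-21500 - 4390) - 94*340) = √(-25890 - 31960) = √(-57850) = 5*I*√2314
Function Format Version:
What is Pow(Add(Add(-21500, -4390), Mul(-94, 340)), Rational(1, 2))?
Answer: Mul(5, I, Pow(2314, Rational(1, 2))) ≈ Mul(240.52, I)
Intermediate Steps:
Pow(Add(Add(-21500, -4390), Mul(-94, 340)), Rational(1, 2)) = Pow(Add(-25890, -31960), Rational(1, 2)) = Pow(-57850, Rational(1, 2)) = Mul(5, I, Pow(2314, Rational(1, 2)))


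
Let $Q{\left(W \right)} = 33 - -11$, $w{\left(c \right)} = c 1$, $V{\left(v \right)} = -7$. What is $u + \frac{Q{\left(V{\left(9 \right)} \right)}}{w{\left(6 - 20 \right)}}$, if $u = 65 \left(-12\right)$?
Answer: $- \frac{5482}{7} \approx -783.14$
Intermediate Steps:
$w{\left(c \right)} = c$
$u = -780$
$Q{\left(W \right)} = 44$ ($Q{\left(W \right)} = 33 + 11 = 44$)
$u + \frac{Q{\left(V{\left(9 \right)} \right)}}{w{\left(6 - 20 \right)}} = -780 + \frac{44}{6 - 20} = -780 + \frac{44}{-14} = -780 + 44 \left(- \frac{1}{14}\right) = -780 - \frac{22}{7} = - \frac{5482}{7}$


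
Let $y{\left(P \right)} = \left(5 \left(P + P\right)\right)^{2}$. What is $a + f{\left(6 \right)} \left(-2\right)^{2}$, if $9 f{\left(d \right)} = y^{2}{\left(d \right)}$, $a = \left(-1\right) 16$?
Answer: $5759984$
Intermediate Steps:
$y{\left(P \right)} = 100 P^{2}$ ($y{\left(P \right)} = \left(5 \cdot 2 P\right)^{2} = \left(10 P\right)^{2} = 100 P^{2}$)
$a = -16$
$f{\left(d \right)} = \frac{10000 d^{4}}{9}$ ($f{\left(d \right)} = \frac{\left(100 d^{2}\right)^{2}}{9} = \frac{10000 d^{4}}{9}$)
$a + f{\left(6 \right)} \left(-2\right)^{2} = -16 + \frac{10000 \cdot 6^{4}}{9} \left(-2\right)^{2} = -16 + \frac{10000}{9} \cdot 1296 \cdot 4 = -16 + 1440000 \cdot 4 = -16 + 5760000 = 5759984$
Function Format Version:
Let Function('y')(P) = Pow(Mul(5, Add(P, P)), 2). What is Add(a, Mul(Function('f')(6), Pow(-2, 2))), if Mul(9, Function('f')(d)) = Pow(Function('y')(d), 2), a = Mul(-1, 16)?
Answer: 5759984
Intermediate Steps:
Function('y')(P) = Mul(100, Pow(P, 2)) (Function('y')(P) = Pow(Mul(5, Mul(2, P)), 2) = Pow(Mul(10, P), 2) = Mul(100, Pow(P, 2)))
a = -16
Function('f')(d) = Mul(Rational(10000, 9), Pow(d, 4)) (Function('f')(d) = Mul(Rational(1, 9), Pow(Mul(100, Pow(d, 2)), 2)) = Mul(Rational(1, 9), Mul(10000, Pow(d, 4))) = Mul(Rational(10000, 9), Pow(d, 4)))
Add(a, Mul(Function('f')(6), Pow(-2, 2))) = Add(-16, Mul(Mul(Rational(10000, 9), Pow(6, 4)), Pow(-2, 2))) = Add(-16, Mul(Mul(Rational(10000, 9), 1296), 4)) = Add(-16, Mul(1440000, 4)) = Add(-16, 5760000) = 5759984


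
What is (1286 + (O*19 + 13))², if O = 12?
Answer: 2331729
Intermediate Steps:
(1286 + (O*19 + 13))² = (1286 + (12*19 + 13))² = (1286 + (228 + 13))² = (1286 + 241)² = 1527² = 2331729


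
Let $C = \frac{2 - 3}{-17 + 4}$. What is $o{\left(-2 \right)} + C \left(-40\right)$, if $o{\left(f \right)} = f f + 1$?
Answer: $\frac{25}{13} \approx 1.9231$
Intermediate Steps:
$o{\left(f \right)} = 1 + f^{2}$ ($o{\left(f \right)} = f^{2} + 1 = 1 + f^{2}$)
$C = \frac{1}{13}$ ($C = - \frac{1}{-13} = \left(-1\right) \left(- \frac{1}{13}\right) = \frac{1}{13} \approx 0.076923$)
$o{\left(-2 \right)} + C \left(-40\right) = \left(1 + \left(-2\right)^{2}\right) + \frac{1}{13} \left(-40\right) = \left(1 + 4\right) - \frac{40}{13} = 5 - \frac{40}{13} = \frac{25}{13}$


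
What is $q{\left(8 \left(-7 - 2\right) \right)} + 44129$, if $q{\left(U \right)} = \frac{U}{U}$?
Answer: $44130$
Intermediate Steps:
$q{\left(U \right)} = 1$
$q{\left(8 \left(-7 - 2\right) \right)} + 44129 = 1 + 44129 = 44130$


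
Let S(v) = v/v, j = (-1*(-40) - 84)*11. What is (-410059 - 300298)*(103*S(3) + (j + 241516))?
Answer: -171291935195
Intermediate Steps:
j = -484 (j = (40 - 84)*11 = -44*11 = -484)
S(v) = 1
(-410059 - 300298)*(103*S(3) + (j + 241516)) = (-410059 - 300298)*(103*1 + (-484 + 241516)) = -710357*(103 + 241032) = -710357*241135 = -171291935195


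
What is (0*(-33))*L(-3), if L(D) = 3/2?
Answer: 0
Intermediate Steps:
L(D) = 3/2 (L(D) = 3*(½) = 3/2)
(0*(-33))*L(-3) = (0*(-33))*(3/2) = 0*(3/2) = 0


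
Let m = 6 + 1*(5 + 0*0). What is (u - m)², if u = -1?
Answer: 144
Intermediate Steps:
m = 11 (m = 6 + 1*(5 + 0) = 6 + 1*5 = 6 + 5 = 11)
(u - m)² = (-1 - 1*11)² = (-1 - 11)² = (-12)² = 144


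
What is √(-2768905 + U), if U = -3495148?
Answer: I*√6264053 ≈ 2502.8*I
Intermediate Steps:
√(-2768905 + U) = √(-2768905 - 3495148) = √(-6264053) = I*√6264053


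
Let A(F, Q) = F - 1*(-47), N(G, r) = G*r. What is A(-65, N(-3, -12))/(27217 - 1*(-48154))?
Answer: -18/75371 ≈ -0.00023882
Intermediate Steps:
A(F, Q) = 47 + F (A(F, Q) = F + 47 = 47 + F)
A(-65, N(-3, -12))/(27217 - 1*(-48154)) = (47 - 65)/(27217 - 1*(-48154)) = -18/(27217 + 48154) = -18/75371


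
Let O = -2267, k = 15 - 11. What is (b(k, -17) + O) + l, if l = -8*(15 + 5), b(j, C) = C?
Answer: -2444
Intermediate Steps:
k = 4
l = -160 (l = -8*20 = -160)
(b(k, -17) + O) + l = (-17 - 2267) - 160 = -2284 - 160 = -2444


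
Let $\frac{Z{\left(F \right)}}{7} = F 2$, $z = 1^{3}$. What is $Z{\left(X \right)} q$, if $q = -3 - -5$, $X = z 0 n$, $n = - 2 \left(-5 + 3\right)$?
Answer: $0$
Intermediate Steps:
$n = 4$ ($n = \left(-2\right) \left(-2\right) = 4$)
$z = 1$
$X = 0$ ($X = 1 \cdot 0 \cdot 4 = 0 \cdot 4 = 0$)
$q = 2$ ($q = -3 + 5 = 2$)
$Z{\left(F \right)} = 14 F$ ($Z{\left(F \right)} = 7 F 2 = 7 \cdot 2 F = 14 F$)
$Z{\left(X \right)} q = 14 \cdot 0 \cdot 2 = 0 \cdot 2 = 0$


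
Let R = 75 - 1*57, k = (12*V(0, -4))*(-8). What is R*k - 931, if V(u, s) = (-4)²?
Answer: -28579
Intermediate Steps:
V(u, s) = 16
k = -1536 (k = (12*16)*(-8) = 192*(-8) = -1536)
R = 18 (R = 75 - 57 = 18)
R*k - 931 = 18*(-1536) - 931 = -27648 - 931 = -28579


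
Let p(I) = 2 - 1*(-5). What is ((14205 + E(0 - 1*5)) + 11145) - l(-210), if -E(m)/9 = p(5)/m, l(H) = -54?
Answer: 127083/5 ≈ 25417.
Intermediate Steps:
p(I) = 7 (p(I) = 2 + 5 = 7)
E(m) = -63/m
((14205 + E(0 - 1*5)) + 11145) - l(-210) = ((14205 - 63/(0 - 1*5)) + 11145) - 1*(-54) = ((14205 - 63/(0 - 5)) + 11145) + 54 = ((14205 - 63/(-5)) + 11145) + 54 = ((14205 - 63*(-⅕)) + 11145) + 54 = ((14205 + 63/5) + 11145) + 54 = (71088/5 + 11145) + 54 = 126813/5 + 54 = 127083/5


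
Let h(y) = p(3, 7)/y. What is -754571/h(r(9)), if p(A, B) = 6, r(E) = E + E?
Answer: -2263713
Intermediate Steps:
r(E) = 2*E
h(y) = 6/y
-754571/h(r(9)) = -754571/(6/((2*9))) = -754571/(6/18) = -754571/(6*(1/18)) = -754571/1/3 = -754571*3 = -2263713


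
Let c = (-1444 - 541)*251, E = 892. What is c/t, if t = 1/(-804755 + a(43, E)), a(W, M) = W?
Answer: 400935683320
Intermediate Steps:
c = -498235 (c = -1985*251 = -498235)
t = -1/804712 (t = 1/(-804755 + 43) = 1/(-804712) = -1/804712 ≈ -1.2427e-6)
c/t = -498235/(-1/804712) = -498235*(-804712) = 400935683320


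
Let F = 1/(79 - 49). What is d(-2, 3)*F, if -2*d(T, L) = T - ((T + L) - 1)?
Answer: 1/30 ≈ 0.033333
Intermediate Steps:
F = 1/30 ≈ 0.033333
d(T, L) = -½ + L/2 (d(T, L) = -(T - ((T + L) - 1))/2 = -(T - ((L + T) - 1))/2 = -(T - (-1 + L + T))/2 = -(T + (1 - L - T))/2 = -(1 - L)/2 = -½ + L/2)
d(-2, 3)*F = (-½ + (½)*3)*(1/30) = (-½ + 3/2)*(1/30) = 1*(1/30) = 1/30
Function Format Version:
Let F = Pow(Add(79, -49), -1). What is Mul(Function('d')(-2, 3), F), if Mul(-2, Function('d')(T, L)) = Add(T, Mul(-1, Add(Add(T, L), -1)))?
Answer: Rational(1, 30) ≈ 0.033333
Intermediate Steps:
F = Rational(1, 30) (F = Pow(30, -1) = Rational(1, 30) ≈ 0.033333)
Function('d')(T, L) = Add(Rational(-1, 2), Mul(Rational(1, 2), L)) (Function('d')(T, L) = Mul(Rational(-1, 2), Add(T, Mul(-1, Add(Add(T, L), -1)))) = Mul(Rational(-1, 2), Add(T, Mul(-1, Add(Add(L, T), -1)))) = Mul(Rational(-1, 2), Add(T, Mul(-1, Add(-1, L, T)))) = Mul(Rational(-1, 2), Add(T, Add(1, Mul(-1, L), Mul(-1, T)))) = Mul(Rational(-1, 2), Add(1, Mul(-1, L))) = Add(Rational(-1, 2), Mul(Rational(1, 2), L)))
Mul(Function('d')(-2, 3), F) = Mul(Add(Rational(-1, 2), Mul(Rational(1, 2), 3)), Rational(1, 30)) = Mul(Add(Rational(-1, 2), Rational(3, 2)), Rational(1, 30)) = Mul(1, Rational(1, 30)) = Rational(1, 30)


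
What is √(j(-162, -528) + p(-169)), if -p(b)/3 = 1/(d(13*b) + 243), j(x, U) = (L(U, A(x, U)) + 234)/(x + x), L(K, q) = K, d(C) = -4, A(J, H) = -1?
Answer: √16561266/4302 ≈ 0.94597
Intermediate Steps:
j(x, U) = (234 + U)/(2*x) (j(x, U) = (U + 234)/(x + x) = (234 + U)/((2*x)) = (234 + U)*(1/(2*x)) = (234 + U)/(2*x))
p(b) = -3/239 (p(b) = -3/(-4 + 243) = -3/239)
√(j(-162, -528) + p(-169)) = √((½)*(234 - 528)/(-162) - 3/239) = √((½)*(-1/162)*(-294) - 3/239) = √(49/54 - 3/239) = √(11549/12906) = √16561266/4302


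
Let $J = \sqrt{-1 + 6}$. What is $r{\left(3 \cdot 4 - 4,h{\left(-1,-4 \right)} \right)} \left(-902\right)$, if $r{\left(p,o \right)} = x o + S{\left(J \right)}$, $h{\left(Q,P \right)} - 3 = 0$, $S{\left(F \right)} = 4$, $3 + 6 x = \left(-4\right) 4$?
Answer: $4961$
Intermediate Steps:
$x = - \frac{19}{6}$ ($x = - \frac{1}{2} + \frac{\left(-4\right) 4}{6} = - \frac{1}{2} + \frac{1}{6} \left(-16\right) = - \frac{1}{2} - \frac{8}{3} = - \frac{19}{6} \approx -3.1667$)
$J = \sqrt{5} \approx 2.2361$
$h{\left(Q,P \right)} = 3$ ($h{\left(Q,P \right)} = 3 + 0 = 3$)
$r{\left(p,o \right)} = 4 - \frac{19 o}{6}$ ($r{\left(p,o \right)} = - \frac{19 o}{6} + 4 = 4 - \frac{19 o}{6}$)
$r{\left(3 \cdot 4 - 4,h{\left(-1,-4 \right)} \right)} \left(-902\right) = \left(4 - \frac{19}{2}\right) \left(-902\right) = \left(- \frac{11}{2}\right) \left(-902\right) = 4961$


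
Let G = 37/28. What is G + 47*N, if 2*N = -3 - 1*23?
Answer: -17071/28 ≈ -609.68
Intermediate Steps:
N = -13 (N = (-3 - 1*23)/2 = (-3 - 23)/2 = (½)*(-26) = -13)
G = 37/28 (G = 37*(1/28) = 37/28 ≈ 1.3214)
G + 47*N = 37/28 + 47*(-13) = 37/28 - 611 = -17071/28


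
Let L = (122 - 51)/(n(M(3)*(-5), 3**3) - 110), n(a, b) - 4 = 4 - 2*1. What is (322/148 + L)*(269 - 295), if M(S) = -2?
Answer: -5745/148 ≈ -38.818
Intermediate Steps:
n(a, b) = 6 (n(a, b) = 4 + (4 - 2*1) = 4 + (4 - 2) = 4 + 2 = 6)
L = -71/104 (L = (122 - 51)/(6 - 110) = 71/(-104) = 71*(-1/104) = -71/104 ≈ -0.68269)
(322/148 + L)*(269 - 295) = (322/148 - 71/104)*(269 - 295) = (322*(1/148) - 71/104)*(-26) = (161/74 - 71/104)*(-26) = (5745/3848)*(-26) = -5745/148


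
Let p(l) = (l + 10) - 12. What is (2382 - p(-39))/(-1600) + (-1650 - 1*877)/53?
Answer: -4171619/84800 ≈ -49.194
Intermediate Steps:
p(l) = -2 + l (p(l) = (10 + l) - 12 = -2 + l)
(2382 - p(-39))/(-1600) + (-1650 - 1*877)/53 = (2382 - (-2 - 39))/(-1600) + (-1650 - 1*877)/53 = (2382 - 1*(-41))*(-1/1600) + (-1650 - 877)*(1/53) = (2382 + 41)*(-1/1600) - 2527*1/53 = 2423*(-1/1600) - 2527/53 = -2423/1600 - 2527/53 = -4171619/84800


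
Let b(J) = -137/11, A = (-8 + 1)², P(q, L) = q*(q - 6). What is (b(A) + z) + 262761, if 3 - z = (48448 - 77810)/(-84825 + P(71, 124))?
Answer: 115913996544/441155 ≈ 2.6275e+5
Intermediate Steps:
P(q, L) = q*(-6 + q)
A = 49 (A = (-7)² = 49)
b(J) = -137/11 (b(J) = -137*1/11 = -137/11)
z = 105634/40105 (z = 3 - (48448 - 77810)/(-84825 + 71*(-6 + 71)) = 3 - (-29362)/(-84825 + 71*65) = 3 - (-29362)/(-84825 + 4615) = 3 - (-29362)/(-80210) = 3 - (-29362)*(-1)/80210 = 3 - 1*14681/40105 = 3 - 14681/40105 = 105634/40105 ≈ 2.6339)
(b(A) + z) + 262761 = (-137/11 + 105634/40105) + 262761 = -4332411/441155 + 262761 = 115913996544/441155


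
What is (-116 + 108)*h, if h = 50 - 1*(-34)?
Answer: -672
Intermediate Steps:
h = 84 (h = 50 + 34 = 84)
(-116 + 108)*h = (-116 + 108)*84 = -8*84 = -672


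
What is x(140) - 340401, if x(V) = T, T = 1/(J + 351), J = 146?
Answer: -169179296/497 ≈ -3.4040e+5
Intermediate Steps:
T = 1/497 (T = 1/(146 + 351) = 1/497 ≈ 0.0020121)
x(V) = 1/497
x(140) - 340401 = 1/497 - 340401 = -169179296/497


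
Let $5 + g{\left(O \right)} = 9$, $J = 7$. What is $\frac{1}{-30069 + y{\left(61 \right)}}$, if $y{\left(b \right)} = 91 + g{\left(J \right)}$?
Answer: $- \frac{1}{29974} \approx -3.3362 \cdot 10^{-5}$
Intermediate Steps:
$g{\left(O \right)} = 4$ ($g{\left(O \right)} = -5 + 9 = 4$)
$y{\left(b \right)} = 95$ ($y{\left(b \right)} = 91 + 4 = 95$)
$\frac{1}{-30069 + y{\left(61 \right)}} = \frac{1}{-30069 + 95} = \frac{1}{-29974} = - \frac{1}{29974}$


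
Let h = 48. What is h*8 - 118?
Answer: 266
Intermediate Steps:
h*8 - 118 = 48*8 - 118 = 384 - 118 = 266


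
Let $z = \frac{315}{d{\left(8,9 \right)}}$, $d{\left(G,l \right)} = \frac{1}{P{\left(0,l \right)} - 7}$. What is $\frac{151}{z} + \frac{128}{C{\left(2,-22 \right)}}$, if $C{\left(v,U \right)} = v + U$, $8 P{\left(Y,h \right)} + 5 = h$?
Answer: $- \frac{5302}{819} \approx -6.4737$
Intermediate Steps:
$P{\left(Y,h \right)} = - \frac{5}{8} + \frac{h}{8}$
$d{\left(G,l \right)} = \frac{1}{- \frac{61}{8} + \frac{l}{8}}$ ($d{\left(G,l \right)} = \frac{1}{\left(- \frac{5}{8} + \frac{l}{8}\right) - 7} = \frac{1}{- \frac{61}{8} + \frac{l}{8}}$)
$C{\left(v,U \right)} = U + v$
$z = - \frac{4095}{2}$ ($z = \frac{315}{8 \frac{1}{-61 + 9}} = \frac{315}{8 \frac{1}{-52}} = \frac{315}{8 \left(- \frac{1}{52}\right)} = \frac{315}{- \frac{2}{13}} = 315 \left(- \frac{13}{2}\right) = - \frac{4095}{2} \approx -2047.5$)
$\frac{151}{z} + \frac{128}{C{\left(2,-22 \right)}} = \frac{151}{- \frac{4095}{2}} + \frac{128}{-22 + 2} = 151 \left(- \frac{2}{4095}\right) + \frac{128}{-20} = - \frac{302}{4095} + 128 \left(- \frac{1}{20}\right) = - \frac{302}{4095} - \frac{32}{5} = - \frac{5302}{819}$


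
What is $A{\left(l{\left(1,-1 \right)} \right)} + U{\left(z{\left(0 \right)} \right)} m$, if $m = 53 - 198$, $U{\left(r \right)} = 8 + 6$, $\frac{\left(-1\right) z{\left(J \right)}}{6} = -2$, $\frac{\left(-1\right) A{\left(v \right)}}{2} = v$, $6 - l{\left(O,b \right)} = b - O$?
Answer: $-2046$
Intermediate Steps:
$l{\left(O,b \right)} = 6 + O - b$ ($l{\left(O,b \right)} = 6 - \left(b - O\right) = 6 + \left(O - b\right) = 6 + O - b$)
$A{\left(v \right)} = - 2 v$
$z{\left(J \right)} = 12$ ($z{\left(J \right)} = \left(-6\right) \left(-2\right) = 12$)
$U{\left(r \right)} = 14$
$m = -145$ ($m = 53 - 198 = -145$)
$A{\left(l{\left(1,-1 \right)} \right)} + U{\left(z{\left(0 \right)} \right)} m = - 2 \left(6 + 1 - -1\right) + 14 \left(-145\right) = - 2 \left(6 + 1 + 1\right) - 2030 = \left(-2\right) 8 - 2030 = -16 - 2030 = -2046$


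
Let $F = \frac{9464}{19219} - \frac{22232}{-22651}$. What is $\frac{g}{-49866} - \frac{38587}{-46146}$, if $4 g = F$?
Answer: $\frac{139607460213993545}{166957337717116014} \approx 0.83619$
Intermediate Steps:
$F = \frac{641645872}{435329569}$ ($F = 9464 \cdot \frac{1}{19219} - - \frac{22232}{22651} = \frac{9464}{19219} + \frac{22232}{22651} = \frac{641645872}{435329569} \approx 1.4739$)
$g = \frac{160411468}{435329569}$ ($g = \frac{1}{4} \cdot \frac{641645872}{435329569} = \frac{160411468}{435329569} \approx 0.36848$)
$\frac{g}{-49866} - \frac{38587}{-46146} = \frac{160411468}{435329569 \left(-49866\right)} - \frac{38587}{-46146} = \frac{160411468}{435329569} \left(- \frac{1}{49866}\right) - - \frac{38587}{46146} = - \frac{80205734}{10854072143877} + \frac{38587}{46146} = \frac{139607460213993545}{166957337717116014}$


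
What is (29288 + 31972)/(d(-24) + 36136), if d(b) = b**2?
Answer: 15315/9178 ≈ 1.6687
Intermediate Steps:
(29288 + 31972)/(d(-24) + 36136) = (29288 + 31972)/((-24)**2 + 36136) = 61260/(576 + 36136) = 61260/36712 = 61260*(1/36712) = 15315/9178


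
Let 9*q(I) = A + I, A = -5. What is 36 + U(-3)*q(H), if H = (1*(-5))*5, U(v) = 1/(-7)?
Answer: 766/21 ≈ 36.476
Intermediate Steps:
U(v) = -1/7
H = -25 (H = -5*5 = -25)
q(I) = -5/9 + I/9 (q(I) = (-5 + I)/9 = -5/9 + I/9)
36 + U(-3)*q(H) = 36 - (-5/9 + (1/9)*(-25))/7 = 36 - (-5/9 - 25/9)/7 = 36 - 1/7*(-10/3) = 36 + 10/21 = 766/21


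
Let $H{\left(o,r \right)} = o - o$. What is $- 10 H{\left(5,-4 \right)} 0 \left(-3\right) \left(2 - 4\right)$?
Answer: $0$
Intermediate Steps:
$H{\left(o,r \right)} = 0$
$- 10 H{\left(5,-4 \right)} 0 \left(-3\right) \left(2 - 4\right) = \left(-10\right) 0 \cdot 0 \left(-3\right) \left(2 - 4\right) = 0 \cdot 0 \left(2 - 4\right) = 0 \cdot 0 \left(-2\right) = 0 \cdot 0 = 0$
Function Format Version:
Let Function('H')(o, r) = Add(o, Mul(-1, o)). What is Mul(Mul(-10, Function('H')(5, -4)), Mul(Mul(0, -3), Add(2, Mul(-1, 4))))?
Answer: 0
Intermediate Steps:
Function('H')(o, r) = 0
Mul(Mul(-10, Function('H')(5, -4)), Mul(Mul(0, -3), Add(2, Mul(-1, 4)))) = Mul(Mul(-10, 0), Mul(Mul(0, -3), Add(2, Mul(-1, 4)))) = Mul(0, Mul(0, Add(2, -4))) = Mul(0, Mul(0, -2)) = Mul(0, 0) = 0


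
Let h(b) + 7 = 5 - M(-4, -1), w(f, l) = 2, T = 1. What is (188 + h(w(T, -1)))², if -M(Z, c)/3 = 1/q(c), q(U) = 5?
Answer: 870489/25 ≈ 34820.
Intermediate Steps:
M(Z, c) = -⅗ (M(Z, c) = -3/5 = -3*⅕ = -⅗)
h(b) = -7/5 (h(b) = -7 + (5 - 1*(-⅗)) = -7 + (5 + ⅗) = -7 + 28/5 = -7/5)
(188 + h(w(T, -1)))² = (188 - 7/5)² = (933/5)² = 870489/25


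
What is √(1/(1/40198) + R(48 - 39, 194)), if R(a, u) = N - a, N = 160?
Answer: √40349 ≈ 200.87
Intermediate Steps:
R(a, u) = 160 - a
√(1/(1/40198) + R(48 - 39, 194)) = √(1/(1/40198) + (160 - (48 - 39))) = √(1/(1/40198) + (160 - 1*9)) = √(40198 + (160 - 9)) = √(40198 + 151) = √40349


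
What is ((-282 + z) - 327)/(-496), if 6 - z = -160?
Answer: 443/496 ≈ 0.89315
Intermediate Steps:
z = 166 (z = 6 - 1*(-160) = 6 + 160 = 166)
((-282 + z) - 327)/(-496) = ((-282 + 166) - 327)/(-496) = (-116 - 327)*(-1/496) = -443*(-1/496) = 443/496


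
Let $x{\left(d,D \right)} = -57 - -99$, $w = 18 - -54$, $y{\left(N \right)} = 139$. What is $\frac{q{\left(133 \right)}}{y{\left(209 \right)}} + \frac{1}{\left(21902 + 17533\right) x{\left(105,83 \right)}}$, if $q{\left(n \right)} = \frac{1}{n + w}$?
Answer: $\frac{336953}{9439082730} \approx 3.5698 \cdot 10^{-5}$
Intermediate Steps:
$w = 72$ ($w = 18 + 54 = 72$)
$x{\left(d,D \right)} = 42$ ($x{\left(d,D \right)} = -57 + 99 = 42$)
$q{\left(n \right)} = \frac{1}{72 + n}$ ($q{\left(n \right)} = \frac{1}{n + 72} = \frac{1}{72 + n}$)
$\frac{q{\left(133 \right)}}{y{\left(209 \right)}} + \frac{1}{\left(21902 + 17533\right) x{\left(105,83 \right)}} = \frac{1}{\left(72 + 133\right) 139} + \frac{1}{\left(21902 + 17533\right) 42} = \frac{1}{205} \cdot \frac{1}{139} + \frac{1}{39435} \cdot \frac{1}{42} = \frac{1}{28495} + \frac{1}{1656270} = \frac{336953}{9439082730}$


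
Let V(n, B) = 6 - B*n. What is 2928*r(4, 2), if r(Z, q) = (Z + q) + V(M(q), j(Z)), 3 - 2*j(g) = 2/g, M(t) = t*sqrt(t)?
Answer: 35136 - 7320*sqrt(2) ≈ 24784.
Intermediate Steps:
M(t) = t**(3/2)
j(g) = 3/2 - 1/g
V(n, B) = 6 - B*n
r(Z, q) = 6 + Z + q - q**(3/2)*(3/2 - 1/Z) (r(Z, q) = (Z + q) + (6 - (3/2 - 1/Z)*q**(3/2)) = (Z + q) + (6 - q**(3/2)*(3/2 - 1/Z)) = 6 + Z + q - q**(3/2)*(3/2 - 1/Z))
2928*r(4, 2) = 2928*((4*(6 + 4 + 2) + 2**(3/2)*(2 - 3*4)/2)/4) = 2928*((4*12 + (2*sqrt(2))*(2 - 12)/2)/4) = 2928*((48 + (1/2)*(2*sqrt(2))*(-10))/4) = 2928*((48 - 10*sqrt(2))/4) = 2928*(12 - 5*sqrt(2)/2) = 35136 - 7320*sqrt(2)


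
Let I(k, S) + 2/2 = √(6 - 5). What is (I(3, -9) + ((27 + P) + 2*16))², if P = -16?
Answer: 1849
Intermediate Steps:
I(k, S) = 0 (I(k, S) = -1 + √(6 - 5) = -1 + √1 = -1 + 1 = 0)
(I(3, -9) + ((27 + P) + 2*16))² = (0 + ((27 - 16) + 2*16))² = (0 + (11 + 32))² = (0 + 43)² = 43² = 1849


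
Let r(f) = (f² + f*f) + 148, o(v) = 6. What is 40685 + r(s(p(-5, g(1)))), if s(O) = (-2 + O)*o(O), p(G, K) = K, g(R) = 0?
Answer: 41121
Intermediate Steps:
s(O) = -12 + 6*O (s(O) = (-2 + O)*6 = -12 + 6*O)
r(f) = 148 + 2*f² (r(f) = (f² + f²) + 148 = 2*f² + 148 = 148 + 2*f²)
40685 + r(s(p(-5, g(1)))) = 40685 + (148 + 2*(-12 + 6*0)²) = 40685 + (148 + 2*(-12 + 0)²) = 40685 + (148 + 2*(-12)²) = 40685 + (148 + 2*144) = 40685 + (148 + 288) = 40685 + 436 = 41121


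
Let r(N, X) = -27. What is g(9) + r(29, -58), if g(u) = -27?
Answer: -54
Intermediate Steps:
g(9) + r(29, -58) = -27 - 27 = -54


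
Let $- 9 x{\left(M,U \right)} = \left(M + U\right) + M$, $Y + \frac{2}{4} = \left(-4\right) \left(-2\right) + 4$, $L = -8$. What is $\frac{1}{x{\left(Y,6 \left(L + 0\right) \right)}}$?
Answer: $\frac{9}{25} \approx 0.36$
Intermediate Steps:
$Y = \frac{23}{2}$ ($Y = - \frac{1}{2} + \left(\left(-4\right) \left(-2\right) + 4\right) = - \frac{1}{2} + \left(8 + 4\right) = - \frac{1}{2} + 12 = \frac{23}{2} \approx 11.5$)
$x{\left(M,U \right)} = - \frac{2 M}{9} - \frac{U}{9}$ ($x{\left(M,U \right)} = - \frac{\left(M + U\right) + M}{9} = - \frac{U + 2 M}{9} = - \frac{2 M}{9} - \frac{U}{9}$)
$\frac{1}{x{\left(Y,6 \left(L + 0\right) \right)}} = \frac{1}{\left(- \frac{2}{9}\right) \frac{23}{2} - \frac{6 \left(-8 + 0\right)}{9}} = \frac{1}{- \frac{23}{9} - \frac{6 \left(-8\right)}{9}} = \frac{1}{- \frac{23}{9} - - \frac{16}{3}} = \frac{1}{- \frac{23}{9} + \frac{16}{3}} = \frac{1}{\frac{25}{9}} = \frac{9}{25}$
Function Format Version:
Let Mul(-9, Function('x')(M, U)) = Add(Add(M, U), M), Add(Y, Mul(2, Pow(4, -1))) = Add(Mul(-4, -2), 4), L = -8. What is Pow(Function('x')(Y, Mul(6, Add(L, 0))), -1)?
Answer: Rational(9, 25) ≈ 0.36000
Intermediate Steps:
Y = Rational(23, 2) (Y = Add(Rational(-1, 2), Add(Mul(-4, -2), 4)) = Add(Rational(-1, 2), Add(8, 4)) = Add(Rational(-1, 2), 12) = Rational(23, 2) ≈ 11.500)
Function('x')(M, U) = Add(Mul(Rational(-2, 9), M), Mul(Rational(-1, 9), U)) (Function('x')(M, U) = Mul(Rational(-1, 9), Add(Add(M, U), M)) = Mul(Rational(-1, 9), Add(U, Mul(2, M))) = Add(Mul(Rational(-2, 9), M), Mul(Rational(-1, 9), U)))
Pow(Function('x')(Y, Mul(6, Add(L, 0))), -1) = Pow(Add(Mul(Rational(-2, 9), Rational(23, 2)), Mul(Rational(-1, 9), Mul(6, Add(-8, 0)))), -1) = Pow(Add(Rational(-23, 9), Mul(Rational(-1, 9), Mul(6, -8))), -1) = Pow(Add(Rational(-23, 9), Mul(Rational(-1, 9), -48)), -1) = Pow(Add(Rational(-23, 9), Rational(16, 3)), -1) = Pow(Rational(25, 9), -1) = Rational(9, 25)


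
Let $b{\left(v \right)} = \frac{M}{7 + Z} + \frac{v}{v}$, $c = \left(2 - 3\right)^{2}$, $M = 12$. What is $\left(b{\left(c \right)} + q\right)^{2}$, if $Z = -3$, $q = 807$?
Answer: $657721$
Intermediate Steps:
$c = 1$ ($c = \left(-1\right)^{2} = 1$)
$b{\left(v \right)} = 4$ ($b{\left(v \right)} = \frac{12}{7 - 3} + \frac{v}{v} = \frac{12}{4} + 1 = 12 \cdot \frac{1}{4} + 1 = 3 + 1 = 4$)
$\left(b{\left(c \right)} + q\right)^{2} = \left(4 + 807\right)^{2} = 811^{2} = 657721$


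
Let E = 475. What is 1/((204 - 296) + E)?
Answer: 1/383 ≈ 0.0026110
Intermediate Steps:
1/((204 - 296) + E) = 1/((204 - 296) + 475) = 1/(-92 + 475) = 1/383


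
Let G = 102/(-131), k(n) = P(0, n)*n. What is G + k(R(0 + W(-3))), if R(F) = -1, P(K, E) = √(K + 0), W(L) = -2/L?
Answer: -102/131 ≈ -0.77863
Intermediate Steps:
P(K, E) = √K
k(n) = 0 (k(n) = √0*n = 0*n = 0)
G = -102/131 (G = 102*(-1/131) = -102/131 ≈ -0.77863)
G + k(R(0 + W(-3))) = -102/131 + 0 = -102/131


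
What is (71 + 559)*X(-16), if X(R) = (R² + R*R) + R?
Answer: 312480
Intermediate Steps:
X(R) = R + 2*R² (X(R) = (R² + R²) + R = 2*R² + R = R + 2*R²)
(71 + 559)*X(-16) = (71 + 559)*(-16*(1 + 2*(-16))) = 630*(-16*(1 - 32)) = 630*(-16*(-31)) = 630*496 = 312480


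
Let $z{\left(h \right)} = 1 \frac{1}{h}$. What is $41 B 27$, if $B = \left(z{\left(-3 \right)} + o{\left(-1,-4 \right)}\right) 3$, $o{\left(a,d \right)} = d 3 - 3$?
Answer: $-50922$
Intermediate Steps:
$o{\left(a,d \right)} = -3 + 3 d$ ($o{\left(a,d \right)} = 3 d - 3 = -3 + 3 d$)
$z{\left(h \right)} = \frac{1}{h}$
$B = -46$ ($B = \left(\frac{1}{-3} + \left(-3 + 3 \left(-4\right)\right)\right) 3 = \left(- \frac{1}{3} - 15\right) 3 = \left(- \frac{46}{3}\right) 3 = -46$)
$41 B 27 = 41 \left(-46\right) 27 = \left(-1886\right) 27 = -50922$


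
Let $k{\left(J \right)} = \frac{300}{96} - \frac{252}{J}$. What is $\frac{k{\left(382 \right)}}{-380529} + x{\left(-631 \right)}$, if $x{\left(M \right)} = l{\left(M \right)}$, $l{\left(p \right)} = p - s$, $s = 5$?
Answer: $- \frac{369801130199}{581448312} \approx -636.0$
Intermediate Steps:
$l{\left(p \right)} = -5 + p$ ($l{\left(p \right)} = p - 5 = -5 + p$)
$x{\left(M \right)} = -5 + M$
$k{\left(J \right)} = \frac{25}{8} - \frac{252}{J}$ ($k{\left(J \right)} = 300 \cdot \frac{1}{96} - \frac{252}{J} = \frac{25}{8} - \frac{252}{J}$)
$\frac{k{\left(382 \right)}}{-380529} + x{\left(-631 \right)} = \frac{\frac{25}{8} - \frac{252}{382}}{-380529} - 636 = \left(\frac{25}{8} - \frac{126}{191}\right) \left(- \frac{1}{380529}\right) - 636 = \frac{3767}{1528} \left(- \frac{1}{380529}\right) - 636 = - \frac{3767}{581448312} - 636 = - \frac{369801130199}{581448312}$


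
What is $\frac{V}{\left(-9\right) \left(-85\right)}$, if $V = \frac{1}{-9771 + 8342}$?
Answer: $- \frac{1}{1093185} \approx -9.1476 \cdot 10^{-7}$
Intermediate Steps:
$V = - \frac{1}{1429}$ ($V = \frac{1}{-1429} = - \frac{1}{1429} \approx -0.00069979$)
$\frac{V}{\left(-9\right) \left(-85\right)} = - \frac{1}{1429 \left(\left(-9\right) \left(-85\right)\right)} = - \frac{1}{1429 \cdot 765} = \left(- \frac{1}{1429}\right) \frac{1}{765} = - \frac{1}{1093185}$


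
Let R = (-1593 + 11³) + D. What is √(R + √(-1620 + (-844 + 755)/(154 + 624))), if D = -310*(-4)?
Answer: √(591967752 + 778*I*√980629322)/778 ≈ 31.28 + 0.6434*I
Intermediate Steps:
D = 1240
R = 978 (R = (-1593 + 11³) + 1240 = (-1593 + 1331) + 1240 = -262 + 1240 = 978)
√(R + √(-1620 + (-844 + 755)/(154 + 624))) = √(978 + √(-1620 + (-844 + 755)/(154 + 624))) = √(978 + √(-1620 - 89/778)) = √(978 + √(-1260449/778)) = √(978 + I*√980629322/778)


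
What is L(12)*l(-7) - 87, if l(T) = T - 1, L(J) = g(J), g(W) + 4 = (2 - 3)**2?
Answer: -63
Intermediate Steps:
g(W) = -3 (g(W) = -4 + (2 - 3)**2 = -4 + (-1)**2 = -4 + 1 = -3)
L(J) = -3
l(T) = -1 + T
L(12)*l(-7) - 87 = -3*(-1 - 7) - 87 = -3*(-8) - 87 = 24 - 87 = -63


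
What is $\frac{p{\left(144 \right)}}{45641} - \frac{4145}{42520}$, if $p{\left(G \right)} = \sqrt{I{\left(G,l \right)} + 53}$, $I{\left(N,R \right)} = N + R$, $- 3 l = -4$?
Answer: $- \frac{829}{8504} + \frac{\sqrt{1785}}{136923} \approx -0.097175$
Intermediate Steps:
$l = \frac{4}{3}$ ($l = \left(- \frac{1}{3}\right) \left(-4\right) = \frac{4}{3} \approx 1.3333$)
$p{\left(G \right)} = \sqrt{\frac{163}{3} + G}$ ($p{\left(G \right)} = \sqrt{\left(G + \frac{4}{3}\right) + 53} = \sqrt{\left(\frac{4}{3} + G\right) + 53} = \sqrt{\frac{163}{3} + G}$)
$\frac{p{\left(144 \right)}}{45641} - \frac{4145}{42520} = \frac{\frac{1}{3} \sqrt{489 + 9 \cdot 144}}{45641} - \frac{4145}{42520} = \frac{\sqrt{489 + 1296}}{3} \cdot \frac{1}{45641} - \frac{829}{8504} = \frac{\sqrt{1785}}{3} \cdot \frac{1}{45641} - \frac{829}{8504} = \frac{\sqrt{1785}}{136923} - \frac{829}{8504} = - \frac{829}{8504} + \frac{\sqrt{1785}}{136923}$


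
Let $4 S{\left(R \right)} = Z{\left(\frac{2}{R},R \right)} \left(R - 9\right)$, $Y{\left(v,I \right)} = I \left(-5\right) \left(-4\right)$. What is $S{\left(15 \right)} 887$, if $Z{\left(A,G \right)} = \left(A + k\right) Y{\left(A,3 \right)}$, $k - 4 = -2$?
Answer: $170304$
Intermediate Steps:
$k = 2$ ($k = 4 - 2 = 2$)
$Y{\left(v,I \right)} = 20 I$ ($Y{\left(v,I \right)} = - 5 I \left(-4\right) = 20 I$)
$Z{\left(A,G \right)} = 120 + 60 A$ ($Z{\left(A,G \right)} = \left(A + 2\right) 20 \cdot 3 = \left(2 + A\right) 60 = 120 + 60 A$)
$S{\left(R \right)} = \frac{\left(-9 + R\right) \left(120 + \frac{120}{R}\right)}{4}$ ($S{\left(R \right)} = \frac{\left(120 + 60 \frac{2}{R}\right) \left(R - 9\right)}{4} = \frac{\left(120 + \frac{120}{R}\right) \left(-9 + R\right)}{4} = \frac{\left(-9 + R\right) \left(120 + \frac{120}{R}\right)}{4}$)
$S{\left(15 \right)} 887 = \left(-240 - \frac{270}{15} + 30 \cdot 15\right) 887 = \left(-240 - 18 + 450\right) 887 = 192 \cdot 887 = 170304$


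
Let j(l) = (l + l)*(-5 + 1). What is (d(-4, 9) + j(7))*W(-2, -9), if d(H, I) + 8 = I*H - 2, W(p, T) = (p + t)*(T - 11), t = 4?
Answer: 4080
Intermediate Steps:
W(p, T) = (-11 + T)*(4 + p) (W(p, T) = (p + 4)*(T - 11) = (4 + p)*(-11 + T) = (-11 + T)*(4 + p))
d(H, I) = -10 + H*I (d(H, I) = -8 + (I*H - 2) = -8 + (H*I - 2) = -8 + (-2 + H*I) = -10 + H*I)
j(l) = -8*l (j(l) = (2*l)*(-4) = -8*l)
(d(-4, 9) + j(7))*W(-2, -9) = ((-10 - 4*9) - 8*7)*(-44 - 11*(-2) + 4*(-9) - 9*(-2)) = ((-10 - 36) - 56)*(-44 + 22 - 36 + 18) = (-46 - 56)*(-40) = -102*(-40) = 4080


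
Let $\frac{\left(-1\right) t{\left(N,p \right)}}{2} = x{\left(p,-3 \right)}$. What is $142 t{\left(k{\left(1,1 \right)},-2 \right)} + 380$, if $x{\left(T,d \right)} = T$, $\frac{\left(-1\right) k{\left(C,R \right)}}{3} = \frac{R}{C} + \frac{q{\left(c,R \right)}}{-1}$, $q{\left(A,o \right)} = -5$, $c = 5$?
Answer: $948$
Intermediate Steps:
$k{\left(C,R \right)} = -15 - \frac{3 R}{C}$ ($k{\left(C,R \right)} = - 3 \left(\frac{R}{C} - \frac{5}{-1}\right) = - 3 \left(\frac{R}{C} - -5\right) = - 3 \left(\frac{R}{C} + 5\right) = - 3 \left(5 + \frac{R}{C}\right) = -15 - \frac{3 R}{C}$)
$t{\left(N,p \right)} = - 2 p$
$142 t{\left(k{\left(1,1 \right)},-2 \right)} + 380 = 142 \left(\left(-2\right) \left(-2\right)\right) + 380 = 142 \cdot 4 + 380 = 568 + 380 = 948$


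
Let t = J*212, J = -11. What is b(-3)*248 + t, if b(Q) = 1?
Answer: -2084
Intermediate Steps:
t = -2332 (t = -11*212 = -2332)
b(-3)*248 + t = 1*248 - 2332 = 248 - 2332 = -2084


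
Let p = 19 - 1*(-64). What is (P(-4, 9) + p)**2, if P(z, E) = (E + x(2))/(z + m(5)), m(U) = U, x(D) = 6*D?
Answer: 10816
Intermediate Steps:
P(z, E) = (12 + E)/(5 + z) (P(z, E) = (E + 6*2)/(z + 5) = (E + 12)/(5 + z) = (12 + E)/(5 + z))
p = 83 (p = 19 + 64 = 83)
(P(-4, 9) + p)**2 = ((12 + 9)/(5 - 4) + 83)**2 = (21/1 + 83)**2 = (1*21 + 83)**2 = (21 + 83)**2 = 104**2 = 10816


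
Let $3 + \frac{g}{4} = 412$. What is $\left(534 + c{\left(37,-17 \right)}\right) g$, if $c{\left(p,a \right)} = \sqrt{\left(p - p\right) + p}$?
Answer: $873624 + 1636 \sqrt{37} \approx 8.8358 \cdot 10^{5}$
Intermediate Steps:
$g = 1636$ ($g = -12 + 4 \cdot 412 = -12 + 1648 = 1636$)
$c{\left(p,a \right)} = \sqrt{p}$ ($c{\left(p,a \right)} = \sqrt{0 + p} = \sqrt{p}$)
$\left(534 + c{\left(37,-17 \right)}\right) g = \left(534 + \sqrt{37}\right) 1636 = 873624 + 1636 \sqrt{37}$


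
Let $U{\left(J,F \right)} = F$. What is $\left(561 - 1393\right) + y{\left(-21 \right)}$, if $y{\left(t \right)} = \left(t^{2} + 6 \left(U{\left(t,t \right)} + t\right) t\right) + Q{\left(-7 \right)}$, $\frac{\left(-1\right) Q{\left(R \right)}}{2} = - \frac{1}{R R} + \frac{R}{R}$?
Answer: $\frac{240053}{49} \approx 4899.0$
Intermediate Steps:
$Q{\left(R \right)} = -2 + \frac{2}{R^{2}}$ ($Q{\left(R \right)} = - 2 \left(- \frac{1}{R R} + \frac{R}{R}\right) = - 2 \left(- \frac{1}{R^{2}} + 1\right) = - 2 \left(1 - \frac{1}{R^{2}}\right) = -2 + \frac{2}{R^{2}}$)
$y{\left(t \right)} = - \frac{96}{49} + 13 t^{2}$ ($y{\left(t \right)} = \left(t^{2} + 6 \left(t + t\right) t\right) - \left(2 - \frac{2}{49}\right) = \left(t^{2} + 6 \cdot 2 t t\right) + \left(-2 + 2 \cdot \frac{1}{49}\right) = \left(t^{2} + 12 t t\right) + \left(-2 + \frac{2}{49}\right) = \left(t^{2} + 12 t^{2}\right) - \frac{96}{49} = 13 t^{2} - \frac{96}{49} = - \frac{96}{49} + 13 t^{2}$)
$\left(561 - 1393\right) + y{\left(-21 \right)} = \left(561 - 1393\right) - \left(\frac{96}{49} - 13 \left(-21\right)^{2}\right) = \left(561 - 1393\right) + \left(- \frac{96}{49} + 13 \cdot 441\right) = -832 + \left(- \frac{96}{49} + 5733\right) = -832 + \frac{280821}{49} = \frac{240053}{49}$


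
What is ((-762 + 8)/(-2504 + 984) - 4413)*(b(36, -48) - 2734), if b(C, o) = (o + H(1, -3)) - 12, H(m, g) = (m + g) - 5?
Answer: 9393161903/760 ≈ 1.2359e+7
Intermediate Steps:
H(m, g) = -5 + g + m (H(m, g) = (g + m) - 5 = -5 + g + m)
b(C, o) = -19 + o (b(C, o) = (o + (-5 - 3 + 1)) - 12 = (o - 7) - 12 = (-7 + o) - 12 = -19 + o)
((-762 + 8)/(-2504 + 984) - 4413)*(b(36, -48) - 2734) = ((-762 + 8)/(-2504 + 984) - 4413)*((-19 - 48) - 2734) = (-754/(-1520) - 4413)*(-67 - 2734) = (-754*(-1/1520) - 4413)*(-2801) = (377/760 - 4413)*(-2801) = -3353503/760*(-2801) = 9393161903/760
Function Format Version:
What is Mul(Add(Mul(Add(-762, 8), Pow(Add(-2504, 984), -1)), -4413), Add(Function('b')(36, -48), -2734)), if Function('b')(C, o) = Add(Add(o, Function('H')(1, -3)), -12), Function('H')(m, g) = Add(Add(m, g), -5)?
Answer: Rational(9393161903, 760) ≈ 1.2359e+7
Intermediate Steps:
Function('H')(m, g) = Add(-5, g, m) (Function('H')(m, g) = Add(Add(g, m), -5) = Add(-5, g, m))
Function('b')(C, o) = Add(-19, o) (Function('b')(C, o) = Add(Add(o, Add(-5, -3, 1)), -12) = Add(Add(o, -7), -12) = Add(Add(-7, o), -12) = Add(-19, o))
Mul(Add(Mul(Add(-762, 8), Pow(Add(-2504, 984), -1)), -4413), Add(Function('b')(36, -48), -2734)) = Mul(Add(Mul(Add(-762, 8), Pow(Add(-2504, 984), -1)), -4413), Add(Add(-19, -48), -2734)) = Mul(Add(Mul(-754, Pow(-1520, -1)), -4413), Add(-67, -2734)) = Mul(Add(Mul(-754, Rational(-1, 1520)), -4413), -2801) = Mul(Add(Rational(377, 760), -4413), -2801) = Mul(Rational(-3353503, 760), -2801) = Rational(9393161903, 760)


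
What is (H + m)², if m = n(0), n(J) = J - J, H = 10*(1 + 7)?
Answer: 6400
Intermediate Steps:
H = 80 (H = 10*8 = 80)
n(J) = 0
m = 0
(H + m)² = (80 + 0)² = 80² = 6400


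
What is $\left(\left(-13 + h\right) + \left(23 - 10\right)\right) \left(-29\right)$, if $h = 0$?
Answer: $0$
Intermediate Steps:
$\left(\left(-13 + h\right) + \left(23 - 10\right)\right) \left(-29\right) = \left(\left(-13 + 0\right) + \left(23 - 10\right)\right) \left(-29\right) = \left(-13 + \left(23 - 10\right)\right) \left(-29\right) = \left(-13 + 13\right) \left(-29\right) = 0 \left(-29\right) = 0$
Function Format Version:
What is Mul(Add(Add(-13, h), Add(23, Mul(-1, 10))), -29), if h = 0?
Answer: 0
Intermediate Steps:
Mul(Add(Add(-13, h), Add(23, Mul(-1, 10))), -29) = Mul(Add(Add(-13, 0), Add(23, Mul(-1, 10))), -29) = Mul(Add(-13, Add(23, -10)), -29) = Mul(Add(-13, 13), -29) = Mul(0, -29) = 0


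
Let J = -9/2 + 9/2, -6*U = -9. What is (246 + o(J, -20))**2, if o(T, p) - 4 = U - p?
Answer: 294849/4 ≈ 73712.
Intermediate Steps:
U = 3/2 (U = -1/6*(-9) = 3/2 ≈ 1.5000)
J = 0 (J = -9*1/2 + 9*(1/2) = -9/2 + 9/2 = 0)
o(T, p) = 11/2 - p (o(T, p) = 4 + (3/2 - p) = 11/2 - p)
(246 + o(J, -20))**2 = (246 + (11/2 - 1*(-20)))**2 = (246 + (11/2 + 20))**2 = (246 + 51/2)**2 = (543/2)**2 = 294849/4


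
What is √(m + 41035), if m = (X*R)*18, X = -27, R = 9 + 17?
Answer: √28399 ≈ 168.52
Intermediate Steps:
R = 26
m = -12636 (m = -27*26*18 = -702*18 = -12636)
√(m + 41035) = √(-12636 + 41035) = √28399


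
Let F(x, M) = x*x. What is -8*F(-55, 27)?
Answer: -24200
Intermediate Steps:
F(x, M) = x**2
-8*F(-55, 27) = -8*(-55)**2 = -8*3025 = -24200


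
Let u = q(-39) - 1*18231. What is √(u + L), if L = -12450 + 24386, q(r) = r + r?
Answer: I*√6373 ≈ 79.831*I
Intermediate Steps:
q(r) = 2*r
u = -18309 (u = 2*(-39) - 1*18231 = -78 - 18231 = -18309)
L = 11936
√(u + L) = √(-18309 + 11936) = √(-6373) = I*√6373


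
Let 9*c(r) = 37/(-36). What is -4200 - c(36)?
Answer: -1360763/324 ≈ -4199.9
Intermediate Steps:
c(r) = -37/324 (c(r) = (37/(-36))/9 = (37*(-1/36))/9 = (⅑)*(-37/36) = -37/324)
-4200 - c(36) = -4200 - 1*(-37/324) = -4200 + 37/324 = -1360763/324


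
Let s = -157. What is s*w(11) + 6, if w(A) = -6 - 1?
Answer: 1105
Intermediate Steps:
w(A) = -7
s*w(11) + 6 = -157*(-7) + 6 = 1099 + 6 = 1105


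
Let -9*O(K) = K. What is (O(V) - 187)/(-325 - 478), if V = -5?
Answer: 1678/7227 ≈ 0.23218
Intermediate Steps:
O(K) = -K/9
(O(V) - 187)/(-325 - 478) = (-⅑*(-5) - 187)/(-325 - 478) = (5/9 - 187)/(-803) = -1678/9*(-1/803) = 1678/7227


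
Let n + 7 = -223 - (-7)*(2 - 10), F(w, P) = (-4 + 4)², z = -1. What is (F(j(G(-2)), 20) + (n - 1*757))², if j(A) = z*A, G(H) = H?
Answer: 1087849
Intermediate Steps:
j(A) = -A
F(w, P) = 0 (F(w, P) = 0² = 0)
n = -286 (n = -7 + (-223 - (-7)*(2 - 10)) = -7 + (-223 - (-7)*(-8)) = -7 + (-223 - 1*56) = -7 + (-223 - 56) = -7 - 279 = -286)
(F(j(G(-2)), 20) + (n - 1*757))² = (0 + (-286 - 1*757))² = (0 + (-286 - 757))² = (0 - 1043)² = (-1043)² = 1087849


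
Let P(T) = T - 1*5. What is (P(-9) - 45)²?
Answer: 3481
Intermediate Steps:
P(T) = -5 + T (P(T) = T - 5 = -5 + T)
(P(-9) - 45)² = ((-5 - 9) - 45)² = (-14 - 45)² = (-59)² = 3481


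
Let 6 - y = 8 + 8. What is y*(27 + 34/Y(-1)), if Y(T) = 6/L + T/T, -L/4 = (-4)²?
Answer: -18710/29 ≈ -645.17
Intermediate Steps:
L = -64 (L = -4*(-4)² = -4*16 = -64)
y = -10 (y = 6 - (8 + 8) = 6 - 1*16 = 6 - 16 = -10)
Y(T) = 29/32 (Y(T) = 6/(-64) + T/T = 6*(-1/64) + 1 = -3/32 + 1 = 29/32)
y*(27 + 34/Y(-1)) = -10*(27 + 34/(29/32)) = -10*(27 + 34*(32/29)) = -10*(27 + 1088/29) = -10*1871/29 = -18710/29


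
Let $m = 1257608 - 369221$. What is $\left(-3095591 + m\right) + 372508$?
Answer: $-1834696$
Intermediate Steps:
$m = 888387$ ($m = 1257608 - 369221 = 888387$)
$\left(-3095591 + m\right) + 372508 = \left(-3095591 + 888387\right) + 372508 = -2207204 + 372508 = -1834696$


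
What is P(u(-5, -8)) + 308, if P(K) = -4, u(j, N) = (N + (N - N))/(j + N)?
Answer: 304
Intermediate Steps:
u(j, N) = N/(N + j) (u(j, N) = (N + 0)/(N + j) = N/(N + j))
P(u(-5, -8)) + 308 = -4 + 308 = 304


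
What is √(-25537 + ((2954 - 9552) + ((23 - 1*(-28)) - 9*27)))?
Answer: I*√32327 ≈ 179.8*I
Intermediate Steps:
√(-25537 + ((2954 - 9552) + ((23 - 1*(-28)) - 9*27))) = √(-25537 + (-6598 + ((23 + 28) - 243))) = √(-25537 + (-6598 + (51 - 243))) = √(-25537 + (-6598 - 192)) = √(-25537 - 6790) = √(-32327) = I*√32327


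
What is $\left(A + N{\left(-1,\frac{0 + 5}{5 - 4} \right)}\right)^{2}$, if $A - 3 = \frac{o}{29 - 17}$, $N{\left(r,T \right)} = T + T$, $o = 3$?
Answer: $\frac{2809}{16} \approx 175.56$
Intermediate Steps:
$N{\left(r,T \right)} = 2 T$
$A = \frac{13}{4}$ ($A = 3 + \frac{3}{29 - 17} = 3 + \frac{3}{12} = 3 + 3 \cdot \frac{1}{12} = 3 + \frac{1}{4} = \frac{13}{4} \approx 3.25$)
$\left(A + N{\left(-1,\frac{0 + 5}{5 - 4} \right)}\right)^{2} = \left(\frac{13}{4} + 2 \frac{0 + 5}{5 - 4}\right)^{2} = \left(\frac{13}{4} + 2 \cdot \frac{5}{1}\right)^{2} = \left(\frac{13}{4} + 2 \cdot 5 \cdot 1\right)^{2} = \left(\frac{13}{4} + 2 \cdot 5\right)^{2} = \left(\frac{13}{4} + 10\right)^{2} = \left(\frac{53}{4}\right)^{2} = \frac{2809}{16}$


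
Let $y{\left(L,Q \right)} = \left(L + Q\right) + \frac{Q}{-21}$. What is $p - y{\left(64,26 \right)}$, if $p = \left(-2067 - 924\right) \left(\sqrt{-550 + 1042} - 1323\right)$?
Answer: $\frac{83097089}{21} - 5982 \sqrt{123} \approx 3.8907 \cdot 10^{6}$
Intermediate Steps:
$y{\left(L,Q \right)} = L + \frac{20 Q}{21}$ ($y{\left(L,Q \right)} = \left(L + Q\right) + Q \left(- \frac{1}{21}\right) = \left(L + Q\right) - \frac{Q}{21} = L + \frac{20 Q}{21}$)
$p = 3957093 - 5982 \sqrt{123}$ ($p = - 2991 \left(\sqrt{492} - 1323\right) = - 2991 \left(2 \sqrt{123} - 1323\right) = - 2991 \left(-1323 + 2 \sqrt{123}\right) = 3957093 - 5982 \sqrt{123} \approx 3.8907 \cdot 10^{6}$)
$p - y{\left(64,26 \right)} = \left(3957093 - 5982 \sqrt{123}\right) - \left(64 + \frac{20}{21} \cdot 26\right) = \left(3957093 - 5982 \sqrt{123}\right) - \left(64 + \frac{520}{21}\right) = \left(3957093 - 5982 \sqrt{123}\right) - \frac{1864}{21} = \frac{83097089}{21} - 5982 \sqrt{123}$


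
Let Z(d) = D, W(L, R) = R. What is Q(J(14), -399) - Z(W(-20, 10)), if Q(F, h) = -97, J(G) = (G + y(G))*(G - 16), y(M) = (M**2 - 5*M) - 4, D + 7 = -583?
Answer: 493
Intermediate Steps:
D = -590 (D = -7 - 583 = -590)
y(M) = -4 + M**2 - 5*M
Z(d) = -590
J(G) = (-16 + G)*(-4 + G**2 - 4*G) (J(G) = (G + (-4 + G**2 - 5*G))*(G - 16) = (-4 + G**2 - 4*G)*(-16 + G) = (-16 + G)*(-4 + G**2 - 4*G))
Q(J(14), -399) - Z(W(-20, 10)) = -97 - 1*(-590) = -97 + 590 = 493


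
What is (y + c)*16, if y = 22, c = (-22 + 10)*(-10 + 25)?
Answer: -2528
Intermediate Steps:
c = -180 (c = -12*15 = -180)
(y + c)*16 = (22 - 180)*16 = -158*16 = -2528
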